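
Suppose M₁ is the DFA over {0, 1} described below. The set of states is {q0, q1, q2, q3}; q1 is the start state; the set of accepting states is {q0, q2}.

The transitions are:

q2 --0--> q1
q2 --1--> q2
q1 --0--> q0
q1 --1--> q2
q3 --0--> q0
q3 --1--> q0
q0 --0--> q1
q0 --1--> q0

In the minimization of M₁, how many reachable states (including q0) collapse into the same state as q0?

First remove the unreachable states {q3}; 3 states remain.
Initial partition by acceptance: {q0,q2} | {q1}.
The partition is now stable with 2 blocks: {q0,q2} | {q1}.
State q0 belongs to the block {q0,q2}, which has 2 states.

2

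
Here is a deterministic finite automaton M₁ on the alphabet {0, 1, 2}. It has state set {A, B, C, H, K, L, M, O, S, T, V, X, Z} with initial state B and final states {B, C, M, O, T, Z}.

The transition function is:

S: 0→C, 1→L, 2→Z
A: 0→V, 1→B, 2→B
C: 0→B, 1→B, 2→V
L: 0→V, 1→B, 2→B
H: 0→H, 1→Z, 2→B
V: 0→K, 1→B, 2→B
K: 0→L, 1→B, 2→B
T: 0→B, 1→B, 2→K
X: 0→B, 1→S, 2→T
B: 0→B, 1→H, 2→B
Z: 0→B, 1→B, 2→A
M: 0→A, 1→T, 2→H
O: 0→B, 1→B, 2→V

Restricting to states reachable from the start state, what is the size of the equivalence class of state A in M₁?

4

States {C,M,O,S,T,X} cannot be reached from the start state, so discard them.
P0 = {B,Z} | {A,H,K,L,V}.
Refine {B,Z} on symbol 1: members go to different blocks, giving {B} and {Z}.
Refine {A,H,K,L,V} on symbol 1: members go to different blocks, giving {A,K,L,V} and {H}.
No further refinement is possible. Final partition (4 blocks): {B} | {A,K,L,V} | {Z} | {H}.
The equivalence class containing A is {A,K,L,V}, of size 4.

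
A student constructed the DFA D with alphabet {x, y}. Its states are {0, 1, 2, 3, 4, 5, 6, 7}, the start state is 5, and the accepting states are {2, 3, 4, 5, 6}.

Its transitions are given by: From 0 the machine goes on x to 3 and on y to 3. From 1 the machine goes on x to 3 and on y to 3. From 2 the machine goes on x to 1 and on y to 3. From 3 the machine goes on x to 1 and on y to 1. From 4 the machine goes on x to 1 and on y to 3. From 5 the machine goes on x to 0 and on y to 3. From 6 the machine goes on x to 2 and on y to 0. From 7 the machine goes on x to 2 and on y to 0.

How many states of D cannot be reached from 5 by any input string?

4

BFS from 5 reaches {0, 1, 3, 5}; the 4 state(s) 2, 4, 6, 7 are never visited.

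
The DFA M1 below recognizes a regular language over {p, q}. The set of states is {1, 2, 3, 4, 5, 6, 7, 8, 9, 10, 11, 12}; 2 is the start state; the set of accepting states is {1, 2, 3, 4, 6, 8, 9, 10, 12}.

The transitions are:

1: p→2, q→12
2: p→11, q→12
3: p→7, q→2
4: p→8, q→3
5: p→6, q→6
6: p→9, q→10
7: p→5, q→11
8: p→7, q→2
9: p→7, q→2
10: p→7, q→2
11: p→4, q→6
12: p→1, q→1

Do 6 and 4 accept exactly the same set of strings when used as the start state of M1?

Yes

All states are reachable from the start state.
P0 = {1,2,3,4,6,8,9,10,12} | {5,7,11}.
Refine {1,2,3,4,6,8,9,10,12} on symbol p: members go to different blocks, giving {2,3,8,9,10} and {1,4,6,12}.
Refine {2,3,8,9,10} on symbol q: members go to different blocks, giving {3,8,9,10} and {2}.
On input p, block {5,7,11} splits into {5,11} and {7}.
Refine {1,4,6,12} on symbol p: members go to different blocks, giving {4,6} and {1} and {12}.
Stable partition: {3,8,9,10} | {5,11} | {4,6} | {2} | {7} | {1} | {12} — 7 equivalence classes.
6 and 4 lie in the same block of the stable partition, so they are equivalent — no string distinguishes them.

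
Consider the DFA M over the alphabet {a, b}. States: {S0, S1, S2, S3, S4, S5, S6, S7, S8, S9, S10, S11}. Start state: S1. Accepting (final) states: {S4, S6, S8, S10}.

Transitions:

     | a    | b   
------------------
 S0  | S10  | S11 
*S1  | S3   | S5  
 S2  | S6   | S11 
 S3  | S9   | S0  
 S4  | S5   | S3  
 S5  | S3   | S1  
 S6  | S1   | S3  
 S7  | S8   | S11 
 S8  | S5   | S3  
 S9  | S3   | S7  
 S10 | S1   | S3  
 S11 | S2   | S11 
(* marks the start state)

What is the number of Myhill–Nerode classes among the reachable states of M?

5

First remove the unreachable states {S4}; 11 states remain.
Initial partition by acceptance: {S6,S8,S10} | {S0,S1,S2,S3,S5,S7,S9,S11}.
Refine {S0,S1,S2,S3,S5,S7,S9,S11} on symbol a: members go to different blocks, giving {S1,S3,S5,S9,S11} and {S0,S2,S7}.
On input a, block {S1,S3,S5,S9,S11} splits into {S1,S3,S5,S9} and {S11}.
Refine {S1,S3,S5,S9} on symbol b: members go to different blocks, giving {S1,S5} and {S3,S9}.
Stable partition: {S6,S8,S10} | {S1,S5} | {S0,S2,S7} | {S11} | {S3,S9} — 5 equivalence classes.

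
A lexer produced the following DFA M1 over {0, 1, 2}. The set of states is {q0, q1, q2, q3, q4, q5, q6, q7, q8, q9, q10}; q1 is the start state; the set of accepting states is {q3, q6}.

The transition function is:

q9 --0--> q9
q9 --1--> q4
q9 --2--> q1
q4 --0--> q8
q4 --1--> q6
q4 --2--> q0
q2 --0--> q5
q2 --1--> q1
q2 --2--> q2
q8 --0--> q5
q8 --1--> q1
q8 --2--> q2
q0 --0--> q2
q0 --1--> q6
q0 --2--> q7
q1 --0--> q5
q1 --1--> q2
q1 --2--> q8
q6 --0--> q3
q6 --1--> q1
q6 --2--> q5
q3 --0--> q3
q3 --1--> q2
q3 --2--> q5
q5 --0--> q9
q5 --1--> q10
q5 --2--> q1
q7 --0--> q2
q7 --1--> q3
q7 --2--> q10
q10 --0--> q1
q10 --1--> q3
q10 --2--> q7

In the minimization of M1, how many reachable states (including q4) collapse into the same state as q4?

Every state is reachable, so we keep all 11.
Initial partition by acceptance: {q3,q6} | {q0,q1,q2,q4,q5,q7,q8,q9,q10}.
Split {q0,q1,q2,q4,q5,q7,q8,q9,q10} by δ(·,1) → {q1,q2,q5,q8,q9} and {q0,q4,q7,q10}.
Split {q1,q2,q5,q8,q9} by δ(·,1) → {q1,q2,q8} and {q5,q9}.
The partition is now stable with 4 blocks: {q3,q6} | {q1,q2,q8} | {q0,q4,q7,q10} | {q5,q9}.
State q4 belongs to the block {q0,q4,q7,q10}, which has 4 states.

4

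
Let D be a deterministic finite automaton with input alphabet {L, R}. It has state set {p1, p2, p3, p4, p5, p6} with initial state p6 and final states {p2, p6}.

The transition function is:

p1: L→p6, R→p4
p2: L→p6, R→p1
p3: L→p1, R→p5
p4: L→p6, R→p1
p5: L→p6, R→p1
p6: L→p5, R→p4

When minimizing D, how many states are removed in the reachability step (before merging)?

BFS from p6 reaches {p1, p4, p5, p6}; the 2 state(s) p2, p3 are never visited.

2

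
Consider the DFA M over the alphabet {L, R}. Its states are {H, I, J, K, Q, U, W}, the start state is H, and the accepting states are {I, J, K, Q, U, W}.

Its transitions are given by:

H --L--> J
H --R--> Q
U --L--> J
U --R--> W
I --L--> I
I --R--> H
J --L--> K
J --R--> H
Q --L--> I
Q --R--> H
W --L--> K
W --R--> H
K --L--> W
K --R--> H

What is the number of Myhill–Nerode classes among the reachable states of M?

States {U} cannot be reached from the start state, so discard them.
P0 = {I,J,K,Q,W} | {H}.
No further refinement is possible. Final partition (2 blocks): {I,J,K,Q,W} | {H}.

2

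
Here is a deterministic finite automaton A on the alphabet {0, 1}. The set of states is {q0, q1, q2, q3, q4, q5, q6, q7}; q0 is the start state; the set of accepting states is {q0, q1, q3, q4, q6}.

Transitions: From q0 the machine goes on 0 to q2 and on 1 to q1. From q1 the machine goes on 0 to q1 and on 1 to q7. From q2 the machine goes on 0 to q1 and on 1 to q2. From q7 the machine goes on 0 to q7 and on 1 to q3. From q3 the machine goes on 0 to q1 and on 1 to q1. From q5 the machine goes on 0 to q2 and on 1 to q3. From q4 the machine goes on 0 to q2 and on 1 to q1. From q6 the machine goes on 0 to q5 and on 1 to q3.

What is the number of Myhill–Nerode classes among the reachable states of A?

Reachable states from the start: {q0,q1,q2,q3,q7}. Unreachable: {q4,q5,q6} — drop them.
Initial partition by acceptance: {q0,q1,q3} | {q2,q7}.
On input 0, block {q0,q1,q3} splits into {q1,q3} and {q0}.
On input 1, block {q1,q3} splits into {q1} and {q3}.
Refine {q2,q7} on symbol 0: members go to different blocks, giving {q2} and {q7}.
No further refinement is possible. Final partition (5 blocks): {q1} | {q2} | {q0} | {q3} | {q7}.

5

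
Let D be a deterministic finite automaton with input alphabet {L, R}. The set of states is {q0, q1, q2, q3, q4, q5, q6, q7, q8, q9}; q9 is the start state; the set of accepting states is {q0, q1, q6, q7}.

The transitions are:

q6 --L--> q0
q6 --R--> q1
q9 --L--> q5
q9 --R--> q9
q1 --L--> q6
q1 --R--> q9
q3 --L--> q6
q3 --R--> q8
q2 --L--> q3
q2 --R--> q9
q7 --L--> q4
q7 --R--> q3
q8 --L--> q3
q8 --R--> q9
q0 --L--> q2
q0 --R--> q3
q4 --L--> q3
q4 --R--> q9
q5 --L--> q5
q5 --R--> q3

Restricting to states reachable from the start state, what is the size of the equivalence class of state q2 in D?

Reachable states from the start: {q0,q1,q2,q3,q5,q6,q8,q9}. Unreachable: {q4,q7} — drop them.
P0 = {q0,q1,q6} | {q2,q3,q5,q8,q9}.
On input L, block {q0,q1,q6} splits into {q1,q6} and {q0}.
Split {q1,q6} by δ(·,L) → {q1} and {q6}.
On input L, block {q2,q3,q5,q8,q9} splits into {q2,q5,q8,q9} and {q3}.
Refine {q2,q5,q8,q9} on symbol L: members go to different blocks, giving {q2,q8} and {q5,q9}.
Split {q5,q9} by δ(·,R) → {q5} and {q9}.
Stable partition: {q1} | {q2,q8} | {q0} | {q6} | {q3} | {q5} | {q9} — 7 equivalence classes.
State q2 belongs to the block {q2,q8}, which has 2 states.

2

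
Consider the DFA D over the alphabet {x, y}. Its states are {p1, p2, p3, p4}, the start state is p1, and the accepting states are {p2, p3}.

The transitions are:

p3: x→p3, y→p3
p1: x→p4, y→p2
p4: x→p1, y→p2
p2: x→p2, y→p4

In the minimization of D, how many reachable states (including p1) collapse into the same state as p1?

2

First remove the unreachable states {p3}; 3 states remain.
Initial partition by acceptance: {p2} | {p1,p4}.
The partition is now stable with 2 blocks: {p2} | {p1,p4}.
The equivalence class containing p1 is {p1,p4}, of size 2.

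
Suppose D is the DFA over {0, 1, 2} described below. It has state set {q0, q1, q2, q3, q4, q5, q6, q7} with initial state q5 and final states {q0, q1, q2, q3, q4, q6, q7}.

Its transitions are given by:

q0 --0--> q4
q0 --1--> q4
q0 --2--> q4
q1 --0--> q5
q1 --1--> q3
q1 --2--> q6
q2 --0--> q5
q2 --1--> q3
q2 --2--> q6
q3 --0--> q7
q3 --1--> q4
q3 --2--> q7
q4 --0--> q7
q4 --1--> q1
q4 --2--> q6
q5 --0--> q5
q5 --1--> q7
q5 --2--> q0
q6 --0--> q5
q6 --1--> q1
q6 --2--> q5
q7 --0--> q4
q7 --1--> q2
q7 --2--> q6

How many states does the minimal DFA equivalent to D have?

5

Every state is reachable, so we keep all 8.
Initial partition by acceptance: {q0,q1,q2,q3,q4,q6,q7} | {q5}.
Split {q0,q1,q2,q3,q4,q6,q7} by δ(·,0) → {q0,q3,q4,q7} and {q1,q2,q6}.
Refine {q0,q3,q4,q7} on symbol 1: members go to different blocks, giving {q0,q3} and {q4,q7}.
On input 1, block {q1,q2,q6} splits into {q1,q2} and {q6}.
Stable partition: {q0,q3} | {q5} | {q1,q2} | {q4,q7} | {q6} — 5 equivalence classes.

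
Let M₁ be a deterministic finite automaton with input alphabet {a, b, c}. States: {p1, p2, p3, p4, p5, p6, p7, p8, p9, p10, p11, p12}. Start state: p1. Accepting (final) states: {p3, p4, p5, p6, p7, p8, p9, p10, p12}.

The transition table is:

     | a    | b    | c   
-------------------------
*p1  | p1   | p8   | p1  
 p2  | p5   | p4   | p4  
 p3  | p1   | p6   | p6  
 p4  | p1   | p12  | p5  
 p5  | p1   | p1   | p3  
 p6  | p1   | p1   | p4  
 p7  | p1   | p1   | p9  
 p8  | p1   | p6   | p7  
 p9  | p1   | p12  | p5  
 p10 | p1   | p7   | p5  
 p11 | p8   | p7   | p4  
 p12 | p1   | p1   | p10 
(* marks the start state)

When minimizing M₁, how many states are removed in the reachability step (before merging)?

BFS from p1 reaches {p1, p3, p4, p5, p6, p7, p8, p9, p10, p12}; the 2 state(s) p2, p11 are never visited.

2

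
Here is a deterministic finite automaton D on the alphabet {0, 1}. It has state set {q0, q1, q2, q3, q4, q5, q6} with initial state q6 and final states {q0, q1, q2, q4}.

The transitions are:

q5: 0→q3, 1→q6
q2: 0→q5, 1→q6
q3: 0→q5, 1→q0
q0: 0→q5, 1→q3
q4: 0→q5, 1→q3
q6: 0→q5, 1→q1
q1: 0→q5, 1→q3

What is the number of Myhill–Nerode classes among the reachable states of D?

3

States {q2,q4} cannot be reached from the start state, so discard them.
P0 = {q0,q1} | {q3,q5,q6}.
On input 1, block {q3,q5,q6} splits into {q3,q6} and {q5}.
Stable partition: {q0,q1} | {q3,q6} | {q5} — 3 equivalence classes.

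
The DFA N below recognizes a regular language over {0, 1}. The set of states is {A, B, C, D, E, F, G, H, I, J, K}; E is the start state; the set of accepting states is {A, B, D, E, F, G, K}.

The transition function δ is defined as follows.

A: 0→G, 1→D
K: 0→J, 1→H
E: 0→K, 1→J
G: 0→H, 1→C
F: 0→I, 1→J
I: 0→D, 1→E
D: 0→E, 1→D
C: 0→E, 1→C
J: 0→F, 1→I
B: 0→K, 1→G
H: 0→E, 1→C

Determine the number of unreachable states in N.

3

BFS from E reaches {C, D, E, F, H, I, J, K}; the 3 state(s) A, B, G are never visited.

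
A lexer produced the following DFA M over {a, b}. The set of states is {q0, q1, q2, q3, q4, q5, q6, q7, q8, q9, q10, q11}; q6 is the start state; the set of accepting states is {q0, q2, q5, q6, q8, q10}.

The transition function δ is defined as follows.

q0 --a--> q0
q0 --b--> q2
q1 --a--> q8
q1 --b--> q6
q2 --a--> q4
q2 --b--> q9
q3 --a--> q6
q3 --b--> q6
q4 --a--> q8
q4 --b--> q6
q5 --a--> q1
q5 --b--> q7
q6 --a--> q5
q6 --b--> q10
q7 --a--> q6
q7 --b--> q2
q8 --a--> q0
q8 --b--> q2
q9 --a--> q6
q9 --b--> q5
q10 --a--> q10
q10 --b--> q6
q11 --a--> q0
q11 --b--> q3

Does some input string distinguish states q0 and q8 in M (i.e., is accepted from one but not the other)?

First remove the unreachable states {q3,q11}; 10 states remain.
Initial partition by acceptance: {q0,q2,q5,q6,q8,q10} | {q1,q4,q7,q9}.
On input a, block {q0,q2,q5,q6,q8,q10} splits into {q0,q6,q8,q10} and {q2,q5}.
Refine {q0,q6,q8,q10} on symbol a: members go to different blocks, giving {q0,q8,q10} and {q6}.
Split {q0,q8,q10} by δ(·,b) → {q0,q8} and {q10}.
Refine {q1,q4,q7,q9} on symbol a: members go to different blocks, giving {q1,q4} and {q7,q9}.
Stable partition: {q0,q8} | {q1,q4} | {q2,q5} | {q6} | {q10} | {q7,q9} — 6 equivalence classes.
q0 and q8 lie in the same block of the stable partition, so they are equivalent — no string distinguishes them.

No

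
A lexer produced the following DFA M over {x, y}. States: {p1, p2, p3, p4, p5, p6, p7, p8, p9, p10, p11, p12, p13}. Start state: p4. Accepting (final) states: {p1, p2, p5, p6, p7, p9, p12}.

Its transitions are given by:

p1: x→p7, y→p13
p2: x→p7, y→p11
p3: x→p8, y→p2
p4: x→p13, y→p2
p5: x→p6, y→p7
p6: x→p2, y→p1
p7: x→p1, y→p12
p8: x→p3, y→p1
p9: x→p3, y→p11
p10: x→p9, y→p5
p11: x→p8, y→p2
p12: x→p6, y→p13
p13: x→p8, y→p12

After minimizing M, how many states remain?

3

States {p5,p9,p10} cannot be reached from the start state, so discard them.
Start with accepting vs non-accepting: {p1,p2,p6,p7,p12} | {p3,p4,p8,p11,p13}.
Split {p1,p2,p6,p7,p12} by δ(·,y) → {p1,p2,p12} and {p6,p7}.
No further refinement is possible. Final partition (3 blocks): {p1,p2,p12} | {p3,p4,p8,p11,p13} | {p6,p7}.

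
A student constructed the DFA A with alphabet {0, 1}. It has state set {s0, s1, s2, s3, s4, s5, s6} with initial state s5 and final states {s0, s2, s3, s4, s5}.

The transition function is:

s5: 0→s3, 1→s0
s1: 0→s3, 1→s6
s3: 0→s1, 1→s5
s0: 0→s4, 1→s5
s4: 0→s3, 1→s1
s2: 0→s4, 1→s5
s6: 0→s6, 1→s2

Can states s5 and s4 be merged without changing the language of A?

No

All states are reachable from the start state.
Start with accepting vs non-accepting: {s0,s2,s3,s4,s5} | {s1,s6}.
On input 0, block {s0,s2,s3,s4,s5} splits into {s0,s2,s4,s5} and {s3}.
Split {s0,s2,s4,s5} by δ(·,0) → {s0,s2} and {s4,s5}.
Split {s1,s6} by δ(·,0) → {s1} and {s6}.
Split {s4,s5} by δ(·,1) → {s4} and {s5}.
No further refinement is possible. Final partition (6 blocks): {s0,s2} | {s1} | {s3} | {s4} | {s6} | {s5}.
s5 and s4 end up in different blocks, so they are distinguishable. For instance, the string '1' is accepted from only s5.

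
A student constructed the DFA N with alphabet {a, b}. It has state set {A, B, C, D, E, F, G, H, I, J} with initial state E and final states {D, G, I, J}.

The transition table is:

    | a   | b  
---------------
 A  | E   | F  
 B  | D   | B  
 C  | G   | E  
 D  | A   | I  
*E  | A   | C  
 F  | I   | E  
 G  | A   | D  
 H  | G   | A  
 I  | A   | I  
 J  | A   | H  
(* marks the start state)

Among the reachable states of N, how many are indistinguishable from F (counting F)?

2

States {B,H,J} cannot be reached from the start state, so discard them.
Start with accepting vs non-accepting: {D,G,I} | {A,C,E,F}.
Split {A,C,E,F} by δ(·,a) → {A,E} and {C,F}.
Stable partition: {D,G,I} | {A,E} | {C,F} — 3 equivalence classes.
State F belongs to the block {C,F}, which has 2 states.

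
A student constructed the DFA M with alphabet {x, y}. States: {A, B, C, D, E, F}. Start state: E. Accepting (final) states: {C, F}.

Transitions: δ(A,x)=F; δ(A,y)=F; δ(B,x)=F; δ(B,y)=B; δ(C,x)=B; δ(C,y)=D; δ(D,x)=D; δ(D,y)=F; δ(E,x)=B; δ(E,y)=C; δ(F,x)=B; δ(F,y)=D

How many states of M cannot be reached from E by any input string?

No path from E leads to A; the other 5 states are all reachable.

1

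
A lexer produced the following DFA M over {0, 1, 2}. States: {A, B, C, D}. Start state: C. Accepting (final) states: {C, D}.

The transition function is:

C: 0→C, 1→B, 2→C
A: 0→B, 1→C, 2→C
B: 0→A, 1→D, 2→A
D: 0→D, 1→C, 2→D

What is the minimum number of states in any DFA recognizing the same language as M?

Initial partition by acceptance: {C,D} | {A,B}.
Refine {C,D} on symbol 1: members go to different blocks, giving {C} and {D}.
Split {A,B} by δ(·,1) → {A} and {B}.
Stable partition: {C} | {A} | {D} | {B} — 4 equivalence classes.

4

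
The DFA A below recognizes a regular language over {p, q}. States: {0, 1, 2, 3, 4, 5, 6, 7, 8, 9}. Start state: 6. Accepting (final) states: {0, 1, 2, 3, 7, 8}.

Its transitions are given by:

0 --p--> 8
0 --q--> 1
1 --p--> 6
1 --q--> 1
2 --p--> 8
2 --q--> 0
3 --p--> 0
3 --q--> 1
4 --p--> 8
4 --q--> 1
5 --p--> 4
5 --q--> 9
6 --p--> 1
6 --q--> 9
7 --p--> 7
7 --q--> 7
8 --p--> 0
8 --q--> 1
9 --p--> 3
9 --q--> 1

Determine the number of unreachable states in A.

4

BFS from 6 reaches {0, 1, 3, 6, 8, 9}; the 4 state(s) 2, 4, 5, 7 are never visited.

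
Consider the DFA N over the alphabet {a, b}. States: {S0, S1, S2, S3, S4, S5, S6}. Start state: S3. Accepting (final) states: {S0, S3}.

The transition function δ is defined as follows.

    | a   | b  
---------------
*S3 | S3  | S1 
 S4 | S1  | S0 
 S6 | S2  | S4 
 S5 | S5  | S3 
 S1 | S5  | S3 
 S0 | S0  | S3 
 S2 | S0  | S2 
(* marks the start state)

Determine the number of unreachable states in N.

4

BFS from S3 reaches {S1, S3, S5}; the 4 state(s) S0, S2, S4, S6 are never visited.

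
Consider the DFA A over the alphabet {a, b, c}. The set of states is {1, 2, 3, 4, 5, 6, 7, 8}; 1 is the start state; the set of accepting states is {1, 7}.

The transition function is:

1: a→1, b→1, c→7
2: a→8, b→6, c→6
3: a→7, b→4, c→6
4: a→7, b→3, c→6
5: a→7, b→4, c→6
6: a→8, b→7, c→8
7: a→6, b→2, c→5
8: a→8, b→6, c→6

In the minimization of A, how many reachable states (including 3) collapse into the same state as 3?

3

Start with accepting vs non-accepting: {1,7} | {2,3,4,5,6,8}.
Refine {1,7} on symbol a: members go to different blocks, giving {1} and {7}.
Split {2,3,4,5,6,8} by δ(·,a) → {2,6,8} and {3,4,5}.
Refine {2,6,8} on symbol b: members go to different blocks, giving {2,8} and {6}.
Stable partition: {1} | {2,8} | {7} | {3,4,5} | {6} — 5 equivalence classes.
State 3 belongs to the block {3,4,5}, which has 3 states.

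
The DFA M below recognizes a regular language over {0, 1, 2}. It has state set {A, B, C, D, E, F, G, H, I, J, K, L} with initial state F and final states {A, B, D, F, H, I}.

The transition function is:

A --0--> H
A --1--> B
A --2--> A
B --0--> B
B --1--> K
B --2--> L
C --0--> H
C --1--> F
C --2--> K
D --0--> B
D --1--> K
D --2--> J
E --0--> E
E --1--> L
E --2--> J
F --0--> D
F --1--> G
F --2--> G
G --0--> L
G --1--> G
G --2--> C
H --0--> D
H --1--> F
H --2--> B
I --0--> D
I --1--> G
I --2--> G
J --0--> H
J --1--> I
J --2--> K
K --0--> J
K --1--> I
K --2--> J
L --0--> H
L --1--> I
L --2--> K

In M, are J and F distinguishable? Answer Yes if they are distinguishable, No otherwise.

First remove the unreachable states {A,E}; 10 states remain.
P0 = {B,D,F,H,I} | {C,G,J,K,L}.
Split {B,D,F,H,I} by δ(·,1) → {B,D,F,I} and {H}.
On input 0, block {C,G,J,K,L} splits into {C,J,L} and {G,K}.
On input 2, block {B,D,F,I} splits into {B,D} and {F,I}.
Refine {G,K} on symbol 1: members go to different blocks, giving {G} and {K}.
The partition is now stable with 6 blocks: {B,D} | {C,J,L} | {H} | {G} | {F,I} | {K}.
J and F end up in different blocks, so they are distinguishable. For instance, the string 'ε' is accepted from only F.

Yes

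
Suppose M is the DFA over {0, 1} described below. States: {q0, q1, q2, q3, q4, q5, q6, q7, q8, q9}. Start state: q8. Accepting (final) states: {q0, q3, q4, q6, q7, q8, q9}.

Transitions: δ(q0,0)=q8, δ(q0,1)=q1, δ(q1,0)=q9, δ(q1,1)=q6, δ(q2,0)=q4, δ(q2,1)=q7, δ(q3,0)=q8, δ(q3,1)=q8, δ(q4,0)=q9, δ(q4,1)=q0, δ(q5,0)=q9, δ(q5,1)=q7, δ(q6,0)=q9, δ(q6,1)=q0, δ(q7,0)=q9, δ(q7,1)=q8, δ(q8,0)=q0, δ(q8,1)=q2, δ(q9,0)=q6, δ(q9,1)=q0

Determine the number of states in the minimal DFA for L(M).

Reachable states from the start: {q0,q1,q2,q4,q6,q7,q8,q9}. Unreachable: {q3,q5} — drop them.
P0 = {q0,q4,q6,q7,q8,q9} | {q1,q2}.
Refine {q0,q4,q6,q7,q8,q9} on symbol 1: members go to different blocks, giving {q4,q6,q7,q9} and {q0,q8}.
Stable partition: {q4,q6,q7,q9} | {q1,q2} | {q0,q8} — 3 equivalence classes.

3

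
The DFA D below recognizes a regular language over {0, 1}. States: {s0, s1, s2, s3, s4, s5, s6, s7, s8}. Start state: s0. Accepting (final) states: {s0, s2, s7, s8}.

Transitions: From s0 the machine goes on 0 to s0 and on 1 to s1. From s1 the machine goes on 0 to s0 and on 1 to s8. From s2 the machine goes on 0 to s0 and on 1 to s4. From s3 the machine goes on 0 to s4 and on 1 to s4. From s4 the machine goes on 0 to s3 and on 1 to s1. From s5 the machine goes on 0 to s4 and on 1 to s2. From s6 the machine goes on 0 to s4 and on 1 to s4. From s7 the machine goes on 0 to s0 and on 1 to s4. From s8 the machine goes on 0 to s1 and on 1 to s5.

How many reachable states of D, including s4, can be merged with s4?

States {s6,s7} cannot be reached from the start state, so discard them.
P0 = {s0,s2,s8} | {s1,s3,s4,s5}.
On input 0, block {s0,s2,s8} splits into {s0,s2} and {s8}.
Refine {s1,s3,s4,s5} on symbol 0: members go to different blocks, giving {s3,s4,s5} and {s1}.
On input 1, block {s0,s2} splits into {s0} and {s2}.
Split {s3,s4,s5} by δ(·,1) → {s3} and {s4} and {s5}.
The partition is now stable with 7 blocks: {s0} | {s3} | {s8} | {s1} | {s2} | {s4} | {s5}.
The equivalence class containing s4 is {s4}, of size 1.

1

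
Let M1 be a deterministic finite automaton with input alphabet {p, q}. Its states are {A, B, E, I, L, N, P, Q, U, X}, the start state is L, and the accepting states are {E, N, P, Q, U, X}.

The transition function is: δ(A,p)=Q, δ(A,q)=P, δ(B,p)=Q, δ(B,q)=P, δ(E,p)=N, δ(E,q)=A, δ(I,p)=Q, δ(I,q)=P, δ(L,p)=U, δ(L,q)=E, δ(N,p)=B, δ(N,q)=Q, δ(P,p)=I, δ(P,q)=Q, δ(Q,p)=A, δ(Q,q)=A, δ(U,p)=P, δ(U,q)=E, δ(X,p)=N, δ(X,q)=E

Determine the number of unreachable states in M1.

1

Starting at L and following transitions, the reachable set is {A, B, E, I, L, N, P, Q, U}. That leaves X unreachable — 1 in total.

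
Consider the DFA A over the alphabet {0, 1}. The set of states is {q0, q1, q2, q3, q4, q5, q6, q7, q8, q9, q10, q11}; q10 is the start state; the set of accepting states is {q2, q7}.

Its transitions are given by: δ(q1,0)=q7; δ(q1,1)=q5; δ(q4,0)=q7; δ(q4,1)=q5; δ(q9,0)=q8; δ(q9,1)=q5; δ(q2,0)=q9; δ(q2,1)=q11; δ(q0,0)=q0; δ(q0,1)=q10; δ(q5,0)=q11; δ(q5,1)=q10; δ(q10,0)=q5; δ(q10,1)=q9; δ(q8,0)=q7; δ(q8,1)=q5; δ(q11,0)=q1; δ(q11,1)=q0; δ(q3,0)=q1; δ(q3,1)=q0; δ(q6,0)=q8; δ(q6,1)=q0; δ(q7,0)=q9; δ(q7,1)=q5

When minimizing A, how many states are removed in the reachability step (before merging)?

4

Starting at q10 and following transitions, the reachable set is {q0, q1, q5, q7, q8, q9, q10, q11}. That leaves q2, q3, q4, q6 unreachable — 4 in total.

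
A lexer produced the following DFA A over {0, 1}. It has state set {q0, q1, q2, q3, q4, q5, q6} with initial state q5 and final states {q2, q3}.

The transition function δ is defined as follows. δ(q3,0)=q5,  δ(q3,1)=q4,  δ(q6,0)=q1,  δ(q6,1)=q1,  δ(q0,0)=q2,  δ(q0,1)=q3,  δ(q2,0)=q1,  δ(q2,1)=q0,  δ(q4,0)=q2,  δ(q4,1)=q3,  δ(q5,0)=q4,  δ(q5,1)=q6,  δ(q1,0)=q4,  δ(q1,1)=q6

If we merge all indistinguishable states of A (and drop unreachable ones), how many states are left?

4

Every state is reachable, so we keep all 7.
P0 = {q2,q3} | {q0,q1,q4,q5,q6}.
On input 0, block {q0,q1,q4,q5,q6} splits into {q1,q5,q6} and {q0,q4}.
Refine {q1,q5,q6} on symbol 0: members go to different blocks, giving {q1,q5} and {q6}.
No further refinement is possible. Final partition (4 blocks): {q2,q3} | {q1,q5} | {q0,q4} | {q6}.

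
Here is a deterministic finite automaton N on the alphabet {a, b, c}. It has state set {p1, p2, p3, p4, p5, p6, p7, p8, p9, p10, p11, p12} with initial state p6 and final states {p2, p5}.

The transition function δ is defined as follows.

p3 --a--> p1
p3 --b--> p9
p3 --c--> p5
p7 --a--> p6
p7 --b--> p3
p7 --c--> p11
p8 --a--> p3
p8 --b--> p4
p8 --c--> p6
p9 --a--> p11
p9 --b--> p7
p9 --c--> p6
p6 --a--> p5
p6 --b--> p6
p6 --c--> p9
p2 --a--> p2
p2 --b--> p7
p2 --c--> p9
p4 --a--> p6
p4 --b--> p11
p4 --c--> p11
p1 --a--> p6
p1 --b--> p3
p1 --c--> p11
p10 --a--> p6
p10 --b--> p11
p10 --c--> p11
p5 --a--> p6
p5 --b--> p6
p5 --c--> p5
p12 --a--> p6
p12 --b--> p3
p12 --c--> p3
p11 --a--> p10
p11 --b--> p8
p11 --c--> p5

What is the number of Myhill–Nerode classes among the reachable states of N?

First remove the unreachable states {p2,p12}; 10 states remain.
Initial partition by acceptance: {p5} | {p1,p3,p4,p6,p7,p8,p9,p10,p11}.
Split {p1,p3,p4,p6,p7,p8,p9,p10,p11} by δ(·,a) → {p1,p3,p4,p7,p8,p9,p10,p11} and {p6}.
Split {p1,p3,p4,p7,p8,p9,p10,p11} by δ(·,a) → {p1,p4,p7,p10} and {p3,p8,p9,p11}.
On input a, block {p3,p8,p9,p11} splits into {p3,p11} and {p8,p9}.
Stable partition: {p5} | {p1,p4,p7,p10} | {p6} | {p3,p11} | {p8,p9} — 5 equivalence classes.

5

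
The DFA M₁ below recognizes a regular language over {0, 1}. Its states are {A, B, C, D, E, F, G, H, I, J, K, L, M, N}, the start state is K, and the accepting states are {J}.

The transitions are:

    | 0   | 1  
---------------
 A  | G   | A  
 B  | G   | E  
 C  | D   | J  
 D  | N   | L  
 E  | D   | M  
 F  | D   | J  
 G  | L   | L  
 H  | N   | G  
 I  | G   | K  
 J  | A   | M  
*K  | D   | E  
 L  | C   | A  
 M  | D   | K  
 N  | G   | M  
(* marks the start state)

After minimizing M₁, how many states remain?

8

First remove the unreachable states {B,F,H,I}; 10 states remain.
Start with accepting vs non-accepting: {J} | {A,C,D,E,G,K,L,M,N}.
Refine {A,C,D,E,G,K,L,M,N} on symbol 1: members go to different blocks, giving {A,D,E,G,K,L,M,N} and {C}.
Split {A,D,E,G,K,L,M,N} by δ(·,0) → {A,D,E,G,K,M,N} and {L}.
On input 0, block {A,D,E,G,K,M,N} splits into {A,D,E,K,M,N} and {G}.
Refine {A,D,E,K,M,N} on symbol 0: members go to different blocks, giving {D,E,K,M} and {A,N}.
On input 0, block {D,E,K,M} splits into {E,K,M} and {D}.
Refine {A,N} on symbol 1: members go to different blocks, giving {A} and {N}.
No further refinement is possible. Final partition (8 blocks): {J} | {E,K,M} | {C} | {L} | {G} | {A} | {D} | {N}.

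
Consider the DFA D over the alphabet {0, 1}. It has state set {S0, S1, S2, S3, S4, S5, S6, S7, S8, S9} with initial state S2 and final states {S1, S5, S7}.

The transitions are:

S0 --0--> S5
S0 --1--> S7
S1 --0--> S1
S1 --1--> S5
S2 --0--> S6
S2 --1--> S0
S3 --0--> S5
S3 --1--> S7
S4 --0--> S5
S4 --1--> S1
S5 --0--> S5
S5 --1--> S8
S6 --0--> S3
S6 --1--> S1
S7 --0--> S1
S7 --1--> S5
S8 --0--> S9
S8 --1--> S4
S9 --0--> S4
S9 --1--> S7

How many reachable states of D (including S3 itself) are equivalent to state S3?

3

All states are reachable from the start state.
Initial partition by acceptance: {S1,S5,S7} | {S0,S2,S3,S4,S6,S8,S9}.
Refine {S1,S5,S7} on symbol 1: members go to different blocks, giving {S1,S7} and {S5}.
Refine {S0,S2,S3,S4,S6,S8,S9} on symbol 0: members go to different blocks, giving {S2,S6,S8,S9} and {S0,S3,S4}.
Refine {S2,S6,S8,S9} on symbol 0: members go to different blocks, giving {S2,S8} and {S6,S9}.
Stable partition: {S1,S7} | {S2,S8} | {S5} | {S0,S3,S4} | {S6,S9} — 5 equivalence classes.
The equivalence class containing S3 is {S0,S3,S4}, of size 3.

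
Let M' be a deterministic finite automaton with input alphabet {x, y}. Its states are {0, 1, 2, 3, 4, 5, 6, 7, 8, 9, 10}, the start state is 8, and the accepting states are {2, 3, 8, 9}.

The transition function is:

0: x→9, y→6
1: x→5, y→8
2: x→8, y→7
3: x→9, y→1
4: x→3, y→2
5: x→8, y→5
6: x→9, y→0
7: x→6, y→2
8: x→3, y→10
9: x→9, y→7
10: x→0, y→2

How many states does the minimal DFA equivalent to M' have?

Reachable states from the start: {0,1,2,3,5,6,7,8,9,10}. Unreachable: {4} — drop them.
P0 = {2,3,8,9} | {0,1,5,6,7,10}.
Split {0,1,5,6,7,10} by δ(·,x) → {0,5,6} and {1,7,10}.
No further refinement is possible. Final partition (3 blocks): {2,3,8,9} | {0,5,6} | {1,7,10}.

3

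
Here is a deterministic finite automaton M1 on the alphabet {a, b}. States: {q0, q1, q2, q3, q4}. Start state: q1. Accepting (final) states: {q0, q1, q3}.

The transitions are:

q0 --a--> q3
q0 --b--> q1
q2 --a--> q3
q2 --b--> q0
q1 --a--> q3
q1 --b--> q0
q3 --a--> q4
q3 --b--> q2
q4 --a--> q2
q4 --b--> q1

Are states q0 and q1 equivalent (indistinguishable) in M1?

All states are reachable from the start state.
P0 = {q0,q1,q3} | {q2,q4}.
On input a, block {q0,q1,q3} splits into {q0,q1} and {q3}.
On input a, block {q2,q4} splits into {q2} and {q4}.
Stable partition: {q0,q1} | {q2} | {q3} | {q4} — 4 equivalence classes.
q0 and q1 lie in the same block of the stable partition, so they are equivalent — no string distinguishes them.

Yes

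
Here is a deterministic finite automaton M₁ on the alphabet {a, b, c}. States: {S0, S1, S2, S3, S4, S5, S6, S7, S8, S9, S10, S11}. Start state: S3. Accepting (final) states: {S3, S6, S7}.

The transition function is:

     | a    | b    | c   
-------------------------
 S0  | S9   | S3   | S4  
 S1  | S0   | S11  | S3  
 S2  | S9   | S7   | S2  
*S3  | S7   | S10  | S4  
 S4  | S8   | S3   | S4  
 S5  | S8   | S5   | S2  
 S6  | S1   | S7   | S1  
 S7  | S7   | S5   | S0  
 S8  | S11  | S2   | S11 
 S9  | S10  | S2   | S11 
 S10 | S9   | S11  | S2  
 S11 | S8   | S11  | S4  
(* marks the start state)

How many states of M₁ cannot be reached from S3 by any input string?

2

BFS from S3 reaches {S0, S2, S3, S4, S5, S7, S8, S9, S10, S11}; the 2 state(s) S1, S6 are never visited.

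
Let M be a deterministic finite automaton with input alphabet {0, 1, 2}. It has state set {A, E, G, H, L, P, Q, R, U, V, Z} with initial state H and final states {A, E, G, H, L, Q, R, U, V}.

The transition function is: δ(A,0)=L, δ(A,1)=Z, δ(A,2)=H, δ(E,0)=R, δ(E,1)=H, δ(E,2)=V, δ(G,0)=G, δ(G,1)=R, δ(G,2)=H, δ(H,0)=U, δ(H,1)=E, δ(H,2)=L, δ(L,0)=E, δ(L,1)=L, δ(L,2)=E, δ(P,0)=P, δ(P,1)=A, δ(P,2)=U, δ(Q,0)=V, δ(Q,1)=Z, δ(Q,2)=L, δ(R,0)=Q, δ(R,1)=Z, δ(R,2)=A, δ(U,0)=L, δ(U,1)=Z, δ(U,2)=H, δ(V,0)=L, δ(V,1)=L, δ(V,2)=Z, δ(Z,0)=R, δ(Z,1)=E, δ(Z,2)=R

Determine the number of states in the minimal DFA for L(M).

8

Reachable states from the start: {A,E,H,L,Q,R,U,V,Z}. Unreachable: {G,P} — drop them.
Start with accepting vs non-accepting: {A,E,H,L,Q,R,U,V} | {Z}.
Split {A,E,H,L,Q,R,U,V} by δ(·,1) → {A,Q,R,U} and {E,H,L,V}.
Refine {A,Q,R,U} on symbol 0: members go to different blocks, giving {A,Q,U} and {R}.
Split {E,H,L,V} by δ(·,0) → {L,V} and {E} and {H}.
Split {A,Q,U} by δ(·,2) → {A,U} and {Q}.
On input 0, block {L,V} splits into {L} and {V}.
The partition is now stable with 8 blocks: {A,U} | {Z} | {L} | {R} | {E} | {H} | {Q} | {V}.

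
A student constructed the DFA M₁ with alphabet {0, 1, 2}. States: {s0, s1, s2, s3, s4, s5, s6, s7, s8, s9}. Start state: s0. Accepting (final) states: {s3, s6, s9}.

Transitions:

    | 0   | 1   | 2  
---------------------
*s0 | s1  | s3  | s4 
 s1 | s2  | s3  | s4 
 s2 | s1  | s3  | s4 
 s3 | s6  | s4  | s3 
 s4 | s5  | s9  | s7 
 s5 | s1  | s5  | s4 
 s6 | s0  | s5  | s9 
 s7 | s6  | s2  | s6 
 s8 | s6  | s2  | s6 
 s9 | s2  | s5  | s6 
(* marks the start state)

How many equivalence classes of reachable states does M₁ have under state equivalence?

6

States {s8} cannot be reached from the start state, so discard them.
P0 = {s3,s6,s9} | {s0,s1,s2,s4,s5,s7}.
Split {s3,s6,s9} by δ(·,0) → {s6,s9} and {s3}.
Refine {s0,s1,s2,s4,s5,s7} on symbol 0: members go to different blocks, giving {s0,s1,s2,s4,s5} and {s7}.
On input 1, block {s0,s1,s2,s4,s5} splits into {s0,s1,s2} and {s4} and {s5}.
No further refinement is possible. Final partition (6 blocks): {s6,s9} | {s0,s1,s2} | {s3} | {s7} | {s4} | {s5}.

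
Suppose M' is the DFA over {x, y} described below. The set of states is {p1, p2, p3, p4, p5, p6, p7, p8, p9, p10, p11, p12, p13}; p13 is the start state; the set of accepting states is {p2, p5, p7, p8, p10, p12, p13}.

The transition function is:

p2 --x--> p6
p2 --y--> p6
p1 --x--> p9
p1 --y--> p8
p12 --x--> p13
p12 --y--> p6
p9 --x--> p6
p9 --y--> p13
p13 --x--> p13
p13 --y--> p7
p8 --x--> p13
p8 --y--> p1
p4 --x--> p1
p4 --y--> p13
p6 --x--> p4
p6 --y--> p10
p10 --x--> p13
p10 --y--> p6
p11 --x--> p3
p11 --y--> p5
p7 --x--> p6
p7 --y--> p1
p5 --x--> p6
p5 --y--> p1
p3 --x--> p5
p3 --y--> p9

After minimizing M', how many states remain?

First remove the unreachable states {p2,p3,p5,p11,p12}; 8 states remain.
P0 = {p7,p8,p10,p13} | {p1,p4,p6,p9}.
Refine {p7,p8,p10,p13} on symbol x: members go to different blocks, giving {p8,p10,p13} and {p7}.
On input y, block {p8,p10,p13} splits into {p8,p10} and {p13}.
Split {p1,p4,p6,p9} by δ(·,y) → {p1,p6} and {p4,p9}.
No further refinement is possible. Final partition (5 blocks): {p8,p10} | {p1,p6} | {p7} | {p13} | {p4,p9}.

5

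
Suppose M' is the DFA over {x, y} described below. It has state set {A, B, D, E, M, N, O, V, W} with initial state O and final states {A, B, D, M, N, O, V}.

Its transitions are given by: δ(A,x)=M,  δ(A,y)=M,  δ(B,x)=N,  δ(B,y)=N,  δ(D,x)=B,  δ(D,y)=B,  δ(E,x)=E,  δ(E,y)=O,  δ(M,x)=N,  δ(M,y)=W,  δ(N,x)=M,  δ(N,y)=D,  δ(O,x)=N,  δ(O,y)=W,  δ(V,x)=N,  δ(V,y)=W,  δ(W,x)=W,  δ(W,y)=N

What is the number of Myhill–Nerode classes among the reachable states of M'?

States {A,E,V} cannot be reached from the start state, so discard them.
P0 = {B,D,M,N,O} | {W}.
Split {B,D,M,N,O} by δ(·,y) → {B,D,N} and {M,O}.
On input x, block {B,D,N} splits into {B,D} and {N}.
Split {B,D} by δ(·,x) → {D} and {B}.
The partition is now stable with 5 blocks: {D} | {W} | {M,O} | {N} | {B}.

5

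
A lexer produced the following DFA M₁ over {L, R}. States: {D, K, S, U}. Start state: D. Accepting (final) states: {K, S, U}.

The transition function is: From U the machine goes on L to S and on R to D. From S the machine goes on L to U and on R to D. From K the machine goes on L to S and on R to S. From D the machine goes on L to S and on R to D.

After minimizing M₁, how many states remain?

Reachable states from the start: {D,S,U}. Unreachable: {K} — drop them.
P0 = {S,U} | {D}.
No further refinement is possible. Final partition (2 blocks): {S,U} | {D}.

2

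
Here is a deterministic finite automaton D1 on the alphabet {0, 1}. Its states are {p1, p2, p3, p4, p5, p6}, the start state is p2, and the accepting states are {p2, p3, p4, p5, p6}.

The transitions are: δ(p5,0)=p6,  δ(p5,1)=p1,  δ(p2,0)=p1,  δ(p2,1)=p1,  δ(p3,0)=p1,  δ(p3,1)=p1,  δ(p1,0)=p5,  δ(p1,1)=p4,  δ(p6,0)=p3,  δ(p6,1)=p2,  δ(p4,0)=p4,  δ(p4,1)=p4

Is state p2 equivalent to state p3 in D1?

Yes

P0 = {p2,p3,p4,p5,p6} | {p1}.
On input 0, block {p2,p3,p4,p5,p6} splits into {p4,p5,p6} and {p2,p3}.
Refine {p4,p5,p6} on symbol 0: members go to different blocks, giving {p4,p5} and {p6}.
Refine {p4,p5} on symbol 0: members go to different blocks, giving {p4} and {p5}.
The partition is now stable with 5 blocks: {p4} | {p1} | {p2,p3} | {p6} | {p5}.
p2 and p3 lie in the same block of the stable partition, so they are equivalent — no string distinguishes them.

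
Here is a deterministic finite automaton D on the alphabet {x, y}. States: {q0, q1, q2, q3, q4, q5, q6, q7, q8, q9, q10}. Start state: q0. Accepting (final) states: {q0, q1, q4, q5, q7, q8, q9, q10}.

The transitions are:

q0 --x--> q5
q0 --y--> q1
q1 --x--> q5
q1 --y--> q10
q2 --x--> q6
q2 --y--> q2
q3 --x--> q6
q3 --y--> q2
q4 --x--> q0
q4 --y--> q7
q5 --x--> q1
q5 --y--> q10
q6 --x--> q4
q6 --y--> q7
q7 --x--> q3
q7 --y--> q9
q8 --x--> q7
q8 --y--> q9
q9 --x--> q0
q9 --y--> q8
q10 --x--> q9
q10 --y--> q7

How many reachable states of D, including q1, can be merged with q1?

Every state is reachable, so we keep all 11.
Initial partition by acceptance: {q0,q1,q4,q5,q7,q8,q9,q10} | {q2,q3,q6}.
Split {q0,q1,q4,q5,q7,q8,q9,q10} by δ(·,x) → {q0,q1,q4,q5,q8,q9,q10} and {q7}.
On input x, block {q0,q1,q4,q5,q8,q9,q10} splits into {q0,q1,q4,q5,q9,q10} and {q8}.
Split {q0,q1,q4,q5,q9,q10} by δ(·,y) → {q0,q1,q5} and {q4,q10} and {q9}.
Refine {q0,q1,q5} on symbol y: members go to different blocks, giving {q1,q5} and {q0}.
Refine {q2,q3,q6} on symbol x: members go to different blocks, giving {q2,q3} and {q6}.
On input x, block {q4,q10} splits into {q4} and {q10}.
The partition is now stable with 9 blocks: {q1,q5} | {q2,q3} | {q7} | {q8} | {q4} | {q9} | {q0} | {q6} | {q10}.
The equivalence class containing q1 is {q1,q5}, of size 2.

2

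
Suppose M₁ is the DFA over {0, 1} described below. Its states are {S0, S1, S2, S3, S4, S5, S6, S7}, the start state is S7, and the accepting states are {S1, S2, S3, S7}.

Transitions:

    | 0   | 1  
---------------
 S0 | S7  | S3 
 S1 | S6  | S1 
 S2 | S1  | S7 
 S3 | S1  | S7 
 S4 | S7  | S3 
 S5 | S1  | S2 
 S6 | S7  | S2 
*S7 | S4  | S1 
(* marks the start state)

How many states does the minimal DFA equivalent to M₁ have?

States {S0,S5} cannot be reached from the start state, so discard them.
Start with accepting vs non-accepting: {S1,S2,S3,S7} | {S4,S6}.
On input 0, block {S1,S2,S3,S7} splits into {S1,S7} and {S2,S3}.
Stable partition: {S1,S7} | {S4,S6} | {S2,S3} — 3 equivalence classes.

3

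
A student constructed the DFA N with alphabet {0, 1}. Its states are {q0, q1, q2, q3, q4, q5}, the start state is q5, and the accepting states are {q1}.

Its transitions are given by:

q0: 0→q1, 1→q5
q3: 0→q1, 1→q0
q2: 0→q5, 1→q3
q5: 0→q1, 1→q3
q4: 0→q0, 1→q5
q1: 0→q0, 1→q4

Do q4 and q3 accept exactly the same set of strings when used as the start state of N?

First remove the unreachable states {q2}; 5 states remain.
P0 = {q1} | {q0,q3,q4,q5}.
Refine {q0,q3,q4,q5} on symbol 0: members go to different blocks, giving {q0,q3,q5} and {q4}.
The partition is now stable with 3 blocks: {q1} | {q0,q3,q5} | {q4}.
q4 and q3 end up in different blocks, so they are distinguishable. For instance, the string '0' is accepted from only q3.

No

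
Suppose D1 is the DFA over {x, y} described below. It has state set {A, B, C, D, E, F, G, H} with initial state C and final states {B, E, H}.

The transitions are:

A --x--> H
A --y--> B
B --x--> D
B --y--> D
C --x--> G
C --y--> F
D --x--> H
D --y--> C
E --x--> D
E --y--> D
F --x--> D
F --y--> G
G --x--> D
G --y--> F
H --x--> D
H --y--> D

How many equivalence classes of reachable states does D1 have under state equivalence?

First remove the unreachable states {A,B,E}; 5 states remain.
P0 = {H} | {C,D,F,G}.
Split {C,D,F,G} by δ(·,x) → {C,F,G} and {D}.
Refine {C,F,G} on symbol x: members go to different blocks, giving {F,G} and {C}.
Stable partition: {H} | {F,G} | {D} | {C} — 4 equivalence classes.

4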